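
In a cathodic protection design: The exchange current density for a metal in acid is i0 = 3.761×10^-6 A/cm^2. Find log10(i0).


i0 = 3.761×10^-6 A/cm^2
log10(i0) = -5.425

-5.425


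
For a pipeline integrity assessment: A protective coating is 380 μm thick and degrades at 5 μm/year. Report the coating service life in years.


Service life = thickness / degradation rate
Life = 380 / 5 = 76.0 years

76.0 years


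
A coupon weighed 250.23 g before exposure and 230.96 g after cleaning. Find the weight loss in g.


Weight loss = initial − final
WL = 250.23 − 230.96 = 19.27 g

19.27 g


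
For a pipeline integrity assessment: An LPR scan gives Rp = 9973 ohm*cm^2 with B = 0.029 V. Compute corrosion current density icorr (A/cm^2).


Apply the Stern-Geary relation: icorr = B / Rp
icorr = 0.029 / 9973 = 2.908×10^-6 A/cm^2

2.908×10^-6 A/cm^2


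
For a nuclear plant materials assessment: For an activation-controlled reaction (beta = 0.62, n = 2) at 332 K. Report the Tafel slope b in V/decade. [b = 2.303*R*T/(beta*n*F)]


Apply the Tafel slope relation: b = 2.303*R*T/(beta*n*F)
Numerator: 2.303 * 8.314 * 332 = 6356.85
Denominator: 0.62 * 2 * 96485 = 119641.4
b = 6356.85 / 119641.4 = 0.053 V/decade

0.053 V/decade


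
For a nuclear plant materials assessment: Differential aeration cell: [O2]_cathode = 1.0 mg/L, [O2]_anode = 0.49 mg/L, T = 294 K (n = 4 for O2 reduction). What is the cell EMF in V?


Apply the Nernst concentration-cell relation: E = (RT/nF)*ln(C_cathode/C_anode)
RT/nF = 8.314*294/(4*96485) = 0.00633341 V
ln(1.0/0.49) = 0.71335
E = 0.00633341 * 0.71335 = 0.00452 V

0.00452 V


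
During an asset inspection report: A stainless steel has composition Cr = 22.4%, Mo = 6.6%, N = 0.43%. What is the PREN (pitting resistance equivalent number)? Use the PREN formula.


Apply the PREN formula: PREN = Cr + 3.3*Mo + 16*N
PREN = 22.4 + 3.3*6.6 + 16*0.43
PREN = 22.4 + 21.78 + 6.88 = 51.06

51.06


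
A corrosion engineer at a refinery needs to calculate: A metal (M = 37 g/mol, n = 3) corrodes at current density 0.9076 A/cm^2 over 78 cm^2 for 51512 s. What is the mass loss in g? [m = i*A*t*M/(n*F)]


Apply Faraday's law: m = i*A*t*M / (n*F)
Total charge passed Q = i*A*t = 0.9076*78*51512 = 3646678.7136 C
m = Q*M/(n*F) = 3646678.7136*37/(3*96485) = 466.1419 g

466.1419 g


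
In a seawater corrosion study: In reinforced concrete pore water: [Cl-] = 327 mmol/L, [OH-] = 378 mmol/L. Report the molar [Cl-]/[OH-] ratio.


Threshold parameter = [Cl-] / [OH-] (molar basis; both in mmol/L, so units cancel)
Ratio = 327 / 378 = 0.87

0.87


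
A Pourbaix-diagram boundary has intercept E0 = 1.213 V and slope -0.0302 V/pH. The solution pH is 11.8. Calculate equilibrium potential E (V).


Apply the Pourbaix line equation: E = E0 + slope*pH
E = 1.213 + (-0.0302)*11.8 = 1.213 + (-0.35636) = 0.85664 V
Rounded to 3 decimal places: E = 0.857 V

0.857 V


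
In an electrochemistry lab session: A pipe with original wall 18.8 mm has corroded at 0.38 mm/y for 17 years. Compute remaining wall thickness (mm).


Remaining wall = original − CR × time
t = 18.8 − 0.38*17 = 18.8 − 6.46 = 12.34 mm

12.34 mm


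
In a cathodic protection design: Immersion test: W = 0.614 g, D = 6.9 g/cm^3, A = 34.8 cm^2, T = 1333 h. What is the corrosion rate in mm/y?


Apply the mm/y weight-loss relation: CR = 87600 * W / (D * A * T)
Numerator: 87600 * 0.614 = 53786.4
Denominator: 6.9 * 34.8 * 1333 = 320079.96
CR = 53786.4 / 320079.96 = 0.16804 mm/y

0.16804 mm/y


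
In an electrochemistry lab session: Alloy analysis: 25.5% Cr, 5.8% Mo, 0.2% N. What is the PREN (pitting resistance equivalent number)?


Apply the PREN formula: PREN = Cr + 3.3*Mo + 16*N
PREN = 25.5 + 3.3*5.8 + 16*0.2
PREN = 25.5 + 19.14 + 3.2 = 47.84

47.84


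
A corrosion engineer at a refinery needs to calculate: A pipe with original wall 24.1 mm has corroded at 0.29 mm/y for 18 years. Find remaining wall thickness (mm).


Remaining wall = original − CR × time
t = 24.1 − 0.29*18 = 24.1 − 5.22 = 18.88 mm

18.88 mm


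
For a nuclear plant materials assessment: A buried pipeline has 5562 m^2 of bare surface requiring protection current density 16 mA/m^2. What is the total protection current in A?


I = area * current density, then convert mA → A (÷1000)
I = 5562 * 16 / 1000 = 88.99 A

88.99 A


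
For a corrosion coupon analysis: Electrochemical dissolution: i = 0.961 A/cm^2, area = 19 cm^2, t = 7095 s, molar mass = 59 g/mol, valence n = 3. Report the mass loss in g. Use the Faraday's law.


Apply Faraday's law: m = i*A*t*M / (n*F)
Total charge passed Q = i*A*t = 0.961*19*7095 = 129547.605 C
m = Q*M/(n*F) = 129547.605*59/(3*96485) = 26.4059 g

26.4059 g


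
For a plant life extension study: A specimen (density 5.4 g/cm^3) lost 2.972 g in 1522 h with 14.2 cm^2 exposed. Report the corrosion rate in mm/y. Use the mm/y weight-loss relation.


Apply the mm/y weight-loss relation: CR = 87600 * W / (D * A * T)
Numerator: 87600 * 2.972 = 260347.2
Denominator: 5.4 * 14.2 * 1522 = 116706.96
CR = 260347.2 / 116706.96 = 2.2308 mm/y

2.2308 mm/y


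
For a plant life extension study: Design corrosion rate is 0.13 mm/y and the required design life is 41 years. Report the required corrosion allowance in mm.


Corrosion allowance = CR × design life
CA = 0.13 * 41 = 5.33 mm

5.33 mm


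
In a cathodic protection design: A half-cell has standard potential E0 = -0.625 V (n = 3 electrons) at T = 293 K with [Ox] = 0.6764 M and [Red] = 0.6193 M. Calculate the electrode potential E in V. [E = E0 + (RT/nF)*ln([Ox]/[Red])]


Apply the Nernst equation: E = E0 + (RT/nF)*ln([Ox]/[Red])
Step 1: RT/nF = 8.314*293/(3*96485) = 0.00841582 V
Step 2: [Ox]/[Red] = 0.6764/0.6193 = 1.092201
Step 3: ln(1.092201) = 0.088195
Step 4: correction = 0.00841582 * 0.088195 = 0.0007 V
E = -0.625 + 0.0007 = -0.6243 V

-0.6243 V


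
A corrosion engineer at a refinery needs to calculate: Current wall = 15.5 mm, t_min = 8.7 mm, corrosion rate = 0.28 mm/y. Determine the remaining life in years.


Apply the remaining-life relation: RL = (t_current − t_min) / CR
RL = (15.5 − 8.7) / 0.28 = 6.8 / 0.28 = 24.3 years

24.3 years


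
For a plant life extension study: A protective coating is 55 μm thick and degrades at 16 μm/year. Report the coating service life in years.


Service life = thickness / degradation rate
Life = 55 / 16 = 3.4 years

3.4 years


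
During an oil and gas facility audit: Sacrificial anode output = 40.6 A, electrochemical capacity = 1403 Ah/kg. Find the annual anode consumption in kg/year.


Annual consumption = current * hours per year / capacity
Rate = 40.6 * 8760 / 1403 = 253.5 kg/year

253.5 kg/year


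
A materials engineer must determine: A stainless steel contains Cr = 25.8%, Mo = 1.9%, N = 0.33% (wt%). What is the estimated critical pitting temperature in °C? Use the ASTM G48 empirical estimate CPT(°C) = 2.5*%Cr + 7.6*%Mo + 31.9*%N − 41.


Apply the ASTM G48 empirical CPT estimate: CPT(°C) = 2.5*%Cr + 7.6*%Mo + 31.9*%N − 41
2.5*25.8 = 64.5; 7.6*1.9 = 14.44; 31.9*0.33 = 10.527
CPT = 64.5 + 14.44 + 10.527 − 41 = 48.467 °C
Rounded to 0.1 °C: CPT ≈ 48.5 °C

48.5 °C


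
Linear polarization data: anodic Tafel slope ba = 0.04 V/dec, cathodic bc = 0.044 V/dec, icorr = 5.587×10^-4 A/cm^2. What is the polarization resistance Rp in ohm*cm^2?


Apply the Stern-Geary equation: Rp = ba*bc / (2.303*icorr*(ba+bc))
ba*bc = 0.04*0.044 = 0.00176
ba+bc = 0.084; 2.303*icorr*(ba+bc) = 2.303*5.587×10^-4*0.084 = 1.0808163×10^-4
Rp = 0.00176 / 1.0808163×10^-4 = 16.28 ohm*cm^2

16.28 ohm*cm^2


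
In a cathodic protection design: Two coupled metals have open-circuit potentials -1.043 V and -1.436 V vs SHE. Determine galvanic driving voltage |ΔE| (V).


Driving voltage is the absolute potential difference.
|ΔE| = |-1.043 − (-1.436)| = 0.393 V

0.393 V


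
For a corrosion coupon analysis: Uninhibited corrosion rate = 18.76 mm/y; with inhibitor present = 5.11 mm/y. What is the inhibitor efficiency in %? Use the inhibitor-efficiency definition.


Apply the inhibitor-efficiency definition: IE = (CR_blank − CR_inh)/CR_blank × 100
IE = (18.76 − 5.11) / 18.76 × 100
IE = 13.65 / 18.76 × 100 = 72.8 %

72.8 %


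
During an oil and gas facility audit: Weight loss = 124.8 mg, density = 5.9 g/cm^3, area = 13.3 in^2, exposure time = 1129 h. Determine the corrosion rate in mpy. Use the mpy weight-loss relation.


Apply the mpy weight-loss relation: CR = 534 * W / (D * A * T)
Numerator: 534 * 124.8 = 66643.2
Denominator: 5.9 * 13.3 * 1129 = 88592.63
CR = 66643.2 / 88592.63 = 0.75224 mpy

0.75224 mpy


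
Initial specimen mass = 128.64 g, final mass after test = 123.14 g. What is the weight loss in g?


Weight loss = initial − final
WL = 128.64 − 123.14 = 5.5 g

5.5 g


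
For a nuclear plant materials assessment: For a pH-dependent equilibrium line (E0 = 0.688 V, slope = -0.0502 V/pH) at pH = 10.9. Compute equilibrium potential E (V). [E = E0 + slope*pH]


Apply the Pourbaix line equation: E = E0 + slope*pH
E = 0.688 + (-0.0502)*10.9 = 0.688 + (-0.54718) = 0.14082 V
Rounded to 4 decimal places: E = 0.1408 V

0.1408 V


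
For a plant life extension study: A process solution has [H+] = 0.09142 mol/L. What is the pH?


pH = −log10[H+]
pH = −log10(0.09142) = 1.04

1.04


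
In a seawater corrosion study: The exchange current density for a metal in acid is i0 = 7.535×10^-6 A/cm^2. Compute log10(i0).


i0 = 7.535×10^-6 A/cm^2
log10(i0) = -5.123

-5.123


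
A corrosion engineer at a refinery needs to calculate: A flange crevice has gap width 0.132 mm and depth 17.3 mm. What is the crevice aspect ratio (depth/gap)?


Aspect ratio = depth / gap
Ratio = 17.3 / 0.132 = 131.1

131.1


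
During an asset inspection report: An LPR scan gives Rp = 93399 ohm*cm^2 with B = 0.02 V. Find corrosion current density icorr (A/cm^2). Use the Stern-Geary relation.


Apply the Stern-Geary relation: icorr = B / Rp
icorr = 0.02 / 93399 = 2.141×10^-7 A/cm^2

2.141×10^-7 A/cm^2


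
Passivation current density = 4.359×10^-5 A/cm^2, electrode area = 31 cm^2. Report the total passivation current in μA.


I = i_pass * A, then convert A → μA (×10^6)
I = 4.359×10^-5 * 31 * 10^6 = 1351.29 μA

1351.29 μA


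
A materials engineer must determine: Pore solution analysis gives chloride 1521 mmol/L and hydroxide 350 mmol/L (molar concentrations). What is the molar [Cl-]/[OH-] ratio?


Threshold parameter = [Cl-] / [OH-] (molar basis; both in mmol/L, so units cancel)
Ratio = 1521 / 350 = 4.35

4.35


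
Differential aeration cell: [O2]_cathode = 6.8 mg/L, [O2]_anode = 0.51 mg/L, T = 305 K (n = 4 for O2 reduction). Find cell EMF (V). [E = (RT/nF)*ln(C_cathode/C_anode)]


Apply the Nernst concentration-cell relation: E = (RT/nF)*ln(C_cathode/C_anode)
RT/nF = 8.314*305/(4*96485) = 0.00657037 V
ln(6.8/0.51) = 2.59027
E = 0.00657037 * 2.59027 = 0.01702 V

0.01702 V


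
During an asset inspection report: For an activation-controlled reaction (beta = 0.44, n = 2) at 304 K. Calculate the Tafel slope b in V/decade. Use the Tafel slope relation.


Apply the Tafel slope relation: b = 2.303*R*T/(beta*n*F)
Numerator: 2.303 * 8.314 * 304 = 5820.73
Denominator: 0.44 * 2 * 96485 = 84906.8
b = 5820.73 / 84906.8 = 0.0686 V/decade

0.0686 V/decade


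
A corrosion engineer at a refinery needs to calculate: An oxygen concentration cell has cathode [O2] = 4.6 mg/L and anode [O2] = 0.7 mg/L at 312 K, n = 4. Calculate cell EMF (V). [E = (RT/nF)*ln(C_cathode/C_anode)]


Apply the Nernst concentration-cell relation: E = (RT/nF)*ln(C_cathode/C_anode)
RT/nF = 8.314*312/(4*96485) = 0.00672117 V
ln(4.6/0.7) = 1.88273
E = 0.00672117 * 1.88273 = 0.01265 V

0.01265 V


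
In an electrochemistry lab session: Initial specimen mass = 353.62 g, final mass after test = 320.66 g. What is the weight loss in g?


Weight loss = initial − final
WL = 353.62 − 320.66 = 32.96 g

32.96 g


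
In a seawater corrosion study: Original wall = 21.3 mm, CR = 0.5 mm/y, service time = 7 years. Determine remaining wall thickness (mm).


Remaining wall = original − CR × time
t = 21.3 − 0.5*7 = 21.3 − 3.5 = 17.8 mm

17.8 mm


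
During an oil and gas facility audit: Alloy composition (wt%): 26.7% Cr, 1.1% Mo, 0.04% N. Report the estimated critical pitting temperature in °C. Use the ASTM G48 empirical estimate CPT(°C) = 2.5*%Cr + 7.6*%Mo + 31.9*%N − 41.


Apply the ASTM G48 empirical CPT estimate: CPT(°C) = 2.5*%Cr + 7.6*%Mo + 31.9*%N − 41
2.5*26.7 = 66.75; 7.6*1.1 = 8.36; 31.9*0.04 = 1.276
CPT = 66.75 + 8.36 + 1.276 − 41 = 35.386 °C
Rounded to 0.1 °C: CPT ≈ 35.4 °C

35.4 °C


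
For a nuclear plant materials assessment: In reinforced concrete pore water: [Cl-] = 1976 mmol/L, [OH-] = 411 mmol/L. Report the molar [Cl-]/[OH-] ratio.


Threshold parameter = [Cl-] / [OH-] (molar basis; both in mmol/L, so units cancel)
Ratio = 1976 / 411 = 4.81

4.81


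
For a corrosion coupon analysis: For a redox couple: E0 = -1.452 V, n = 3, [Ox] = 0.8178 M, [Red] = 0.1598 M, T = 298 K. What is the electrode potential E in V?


Apply the Nernst equation: E = E0 + (RT/nF)*ln([Ox]/[Red])
Step 1: RT/nF = 8.314*298/(3*96485) = 0.00855944 V
Step 2: [Ox]/[Red] = 0.8178/0.1598 = 5.117647
Step 3: ln(5.117647) = 1.632695
Step 4: correction = 0.00855944 * 1.632695 = 0.014 V
E = -1.452 + 0.014 = -1.438 V

-1.438 V


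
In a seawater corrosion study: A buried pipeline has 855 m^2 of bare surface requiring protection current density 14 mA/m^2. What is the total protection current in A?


I = area * current density, then convert mA → A (÷1000)
I = 855 * 14 / 1000 = 11.97 A

11.97 A


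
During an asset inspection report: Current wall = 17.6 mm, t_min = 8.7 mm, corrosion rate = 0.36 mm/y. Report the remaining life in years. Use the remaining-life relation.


Apply the remaining-life relation: RL = (t_current − t_min) / CR
RL = (17.6 − 8.7) / 0.36 = 8.9 / 0.36 = 24.7 years

24.7 years


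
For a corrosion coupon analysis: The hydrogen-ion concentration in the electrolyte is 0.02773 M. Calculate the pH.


pH = −log10[H+]
pH = −log10(0.02773) = 1.56

1.56


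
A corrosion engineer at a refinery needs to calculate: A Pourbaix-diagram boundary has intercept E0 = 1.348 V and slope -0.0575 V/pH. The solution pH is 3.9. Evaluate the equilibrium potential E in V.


Apply the Pourbaix line equation: E = E0 + slope*pH
E = 1.348 + (-0.0575)*3.9 = 1.348 + (-0.22425) = 1.12375 V
Rounded to 3 decimal places: E = 1.124 V

1.124 V


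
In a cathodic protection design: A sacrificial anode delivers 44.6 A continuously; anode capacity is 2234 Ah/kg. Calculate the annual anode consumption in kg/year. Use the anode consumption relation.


Annual consumption = current * hours per year / capacity
Rate = 44.6 * 8760 / 2234 = 174.9 kg/year

174.9 kg/year


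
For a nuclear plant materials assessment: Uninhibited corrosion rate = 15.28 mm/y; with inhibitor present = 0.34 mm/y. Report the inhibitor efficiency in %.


Apply the inhibitor-efficiency definition: IE = (CR_blank − CR_inh)/CR_blank × 100
IE = (15.28 − 0.34) / 15.28 × 100
IE = 14.94 / 15.28 × 100 = 97.8 %

97.8 %


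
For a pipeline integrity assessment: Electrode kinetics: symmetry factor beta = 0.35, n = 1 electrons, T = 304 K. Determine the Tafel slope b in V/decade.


Apply the Tafel slope relation: b = 2.303*R*T/(beta*n*F)
Numerator: 2.303 * 8.314 * 304 = 5820.73
Denominator: 0.35 * 1 * 96485 = 33769.75
b = 5820.73 / 33769.75 = 0.1724 V/decade

0.1724 V/decade


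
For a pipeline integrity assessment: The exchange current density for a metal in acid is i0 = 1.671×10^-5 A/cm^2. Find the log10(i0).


i0 = 1.671×10^-5 A/cm^2
log10(i0) = -4.777

-4.777


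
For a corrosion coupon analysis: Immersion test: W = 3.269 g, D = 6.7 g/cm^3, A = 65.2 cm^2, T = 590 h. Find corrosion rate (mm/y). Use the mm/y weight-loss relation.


Apply the mm/y weight-loss relation: CR = 87600 * W / (D * A * T)
Numerator: 87600 * 3.269 = 286364.4
Denominator: 6.7 * 65.2 * 590 = 257735.6
CR = 286364.4 / 257735.6 = 1.111078 mm/y

1.111078 mm/y


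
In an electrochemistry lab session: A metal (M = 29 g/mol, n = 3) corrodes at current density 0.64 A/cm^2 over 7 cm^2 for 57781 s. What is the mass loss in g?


Apply Faraday's law: m = i*A*t*M / (n*F)
Total charge passed Q = i*A*t = 0.64*7*57781 = 258858.88 C
m = Q*M/(n*F) = 258858.88*29/(3*96485) = 25.935 g

25.935 g


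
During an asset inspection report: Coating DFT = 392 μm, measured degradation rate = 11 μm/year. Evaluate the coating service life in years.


Service life = thickness / degradation rate
Life = 392 / 11 = 35.6 years

35.6 years


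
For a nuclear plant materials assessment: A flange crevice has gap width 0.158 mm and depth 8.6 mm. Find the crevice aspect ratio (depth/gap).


Aspect ratio = depth / gap
Ratio = 8.6 / 0.158 = 54.4

54.4


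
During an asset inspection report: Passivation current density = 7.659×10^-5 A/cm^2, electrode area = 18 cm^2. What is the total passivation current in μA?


I = i_pass * A, then convert A → μA (×10^6)
I = 7.659×10^-5 * 18 * 10^6 = 1378.62 μA

1378.62 μA


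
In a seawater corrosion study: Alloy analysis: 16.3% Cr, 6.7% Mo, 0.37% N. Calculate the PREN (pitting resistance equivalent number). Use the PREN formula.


Apply the PREN formula: PREN = Cr + 3.3*Mo + 16*N
PREN = 16.3 + 3.3*6.7 + 16*0.37
PREN = 16.3 + 22.11 + 5.92 = 44.33

44.33


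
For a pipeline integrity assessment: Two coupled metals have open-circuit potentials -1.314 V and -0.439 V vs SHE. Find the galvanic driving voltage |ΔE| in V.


Driving voltage is the absolute potential difference.
|ΔE| = |-1.314 − (-0.439)| = 0.875 V

0.875 V


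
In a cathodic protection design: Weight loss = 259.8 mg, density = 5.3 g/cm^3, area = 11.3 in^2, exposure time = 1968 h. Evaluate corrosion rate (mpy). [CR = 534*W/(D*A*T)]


Apply the mpy weight-loss relation: CR = 534 * W / (D * A * T)
Numerator: 534 * 259.8 = 138733.2
Denominator: 5.3 * 11.3 * 1968 = 117863.52
CR = 138733.2 / 117863.52 = 1.177 mpy

1.177 mpy


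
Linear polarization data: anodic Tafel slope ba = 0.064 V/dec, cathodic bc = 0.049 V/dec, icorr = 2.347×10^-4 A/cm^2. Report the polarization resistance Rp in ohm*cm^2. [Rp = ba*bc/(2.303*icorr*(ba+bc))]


Apply the Stern-Geary equation: Rp = ba*bc / (2.303*icorr*(ba+bc))
ba*bc = 0.064*0.049 = 0.003136
ba+bc = 0.113; 2.303*icorr*(ba+bc) = 2.303*2.347×10^-4*0.113 = 6.1078093×10^-5
Rp = 0.003136 / 6.1078093×10^-5 = 51.3 ohm*cm^2

51.3 ohm*cm^2


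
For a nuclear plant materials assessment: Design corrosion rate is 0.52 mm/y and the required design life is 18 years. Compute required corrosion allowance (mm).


Corrosion allowance = CR × design life
CA = 0.52 * 18 = 9.36 mm

9.36 mm


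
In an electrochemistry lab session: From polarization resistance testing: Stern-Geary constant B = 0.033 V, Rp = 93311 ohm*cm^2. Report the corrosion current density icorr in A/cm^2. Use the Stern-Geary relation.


Apply the Stern-Geary relation: icorr = B / Rp
icorr = 0.033 / 93311 = 3.537×10^-7 A/cm^2

3.537×10^-7 A/cm^2


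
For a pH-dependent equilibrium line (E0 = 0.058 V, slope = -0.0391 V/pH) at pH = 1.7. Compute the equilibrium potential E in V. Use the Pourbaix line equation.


Apply the Pourbaix line equation: E = E0 + slope*pH
E = 0.058 + (-0.0391)*1.7 = 0.058 + (-0.06647) = -0.00847 V
Rounded to 3 decimal places: E = -0.008 V

-0.008 V


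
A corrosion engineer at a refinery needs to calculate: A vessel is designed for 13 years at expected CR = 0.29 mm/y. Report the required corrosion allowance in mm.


Corrosion allowance = CR × design life
CA = 0.29 * 13 = 3.77 mm

3.77 mm


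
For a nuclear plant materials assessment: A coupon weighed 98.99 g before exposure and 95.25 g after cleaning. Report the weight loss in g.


Weight loss = initial − final
WL = 98.99 − 95.25 = 3.74 g

3.74 g


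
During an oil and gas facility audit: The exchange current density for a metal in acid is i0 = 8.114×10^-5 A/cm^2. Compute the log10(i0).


i0 = 8.114×10^-5 A/cm^2
log10(i0) = -4.091

-4.091


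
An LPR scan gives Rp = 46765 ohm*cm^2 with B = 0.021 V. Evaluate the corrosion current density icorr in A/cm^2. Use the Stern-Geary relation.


Apply the Stern-Geary relation: icorr = B / Rp
icorr = 0.021 / 46765 = 4.491×10^-7 A/cm^2

4.491×10^-7 A/cm^2


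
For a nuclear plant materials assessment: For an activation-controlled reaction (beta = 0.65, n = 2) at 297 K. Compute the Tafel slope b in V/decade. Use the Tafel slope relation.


Apply the Tafel slope relation: b = 2.303*R*T/(beta*n*F)
Numerator: 2.303 * 8.314 * 297 = 5686.7
Denominator: 0.65 * 2 * 96485 = 125430.5
b = 5686.7 / 125430.5 = 0.045 V/decade

0.045 V/decade


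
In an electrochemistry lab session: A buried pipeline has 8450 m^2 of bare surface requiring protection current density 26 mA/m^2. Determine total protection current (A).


I = area * current density, then convert mA → A (÷1000)
I = 8450 * 26 / 1000 = 219.7 A

219.7 A


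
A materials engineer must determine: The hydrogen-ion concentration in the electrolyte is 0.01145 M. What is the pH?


pH = −log10[H+]
pH = −log10(0.01145) = 1.94

1.94


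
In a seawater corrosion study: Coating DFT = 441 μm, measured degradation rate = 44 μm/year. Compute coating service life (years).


Service life = thickness / degradation rate
Life = 441 / 44 = 10.0 years

10.0 years


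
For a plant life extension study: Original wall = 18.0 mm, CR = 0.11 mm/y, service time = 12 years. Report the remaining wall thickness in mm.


Remaining wall = original − CR × time
t = 18.0 − 0.11*12 = 18.0 − 1.32 = 16.68 mm

16.68 mm


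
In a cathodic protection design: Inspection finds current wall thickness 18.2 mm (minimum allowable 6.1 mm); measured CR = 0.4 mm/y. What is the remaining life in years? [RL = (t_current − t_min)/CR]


Apply the remaining-life relation: RL = (t_current − t_min) / CR
RL = (18.2 − 6.1) / 0.4 = 12.1 / 0.4 = 30.3 years

30.3 years


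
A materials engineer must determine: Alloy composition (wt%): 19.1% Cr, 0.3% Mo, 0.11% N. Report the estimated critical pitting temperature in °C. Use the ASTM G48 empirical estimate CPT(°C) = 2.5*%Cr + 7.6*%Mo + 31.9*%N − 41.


Apply the ASTM G48 empirical CPT estimate: CPT(°C) = 2.5*%Cr + 7.6*%Mo + 31.9*%N − 41
2.5*19.1 = 47.75; 7.6*0.3 = 2.28; 31.9*0.11 = 3.509
CPT = 47.75 + 2.28 + 3.509 − 41 = 12.539 °C
Rounded to 0.1 °C: CPT ≈ 12.5 °C

12.5 °C


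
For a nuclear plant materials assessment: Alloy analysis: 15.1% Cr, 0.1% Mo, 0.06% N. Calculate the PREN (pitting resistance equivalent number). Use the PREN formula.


Apply the PREN formula: PREN = Cr + 3.3*Mo + 16*N
PREN = 15.1 + 3.3*0.1 + 16*0.06
PREN = 15.1 + 0.33 + 0.96 = 16.39

16.39


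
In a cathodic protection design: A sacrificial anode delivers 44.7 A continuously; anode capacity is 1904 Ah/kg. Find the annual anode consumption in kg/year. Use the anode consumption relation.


Annual consumption = current * hours per year / capacity
Rate = 44.7 * 8760 / 1904 = 205.7 kg/year

205.7 kg/year


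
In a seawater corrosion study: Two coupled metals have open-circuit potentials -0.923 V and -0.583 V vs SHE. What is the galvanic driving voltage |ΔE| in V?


Driving voltage is the absolute potential difference.
|ΔE| = |-0.923 − (-0.583)| = 0.34 V

0.34 V


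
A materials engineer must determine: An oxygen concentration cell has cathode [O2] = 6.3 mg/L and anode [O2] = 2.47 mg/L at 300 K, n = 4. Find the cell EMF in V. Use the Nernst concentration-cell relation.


Apply the Nernst concentration-cell relation: E = (RT/nF)*ln(C_cathode/C_anode)
RT/nF = 8.314*300/(4*96485) = 0.00646266 V
ln(6.3/2.47) = 0.93633
E = 0.00646266 * 0.93633 = 0.00605 V

0.00605 V


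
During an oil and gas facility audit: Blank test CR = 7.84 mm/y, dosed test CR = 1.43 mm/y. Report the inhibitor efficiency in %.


Apply the inhibitor-efficiency definition: IE = (CR_blank − CR_inh)/CR_blank × 100
IE = (7.84 − 1.43) / 7.84 × 100
IE = 6.41 / 7.84 × 100 = 81.8 %

81.8 %


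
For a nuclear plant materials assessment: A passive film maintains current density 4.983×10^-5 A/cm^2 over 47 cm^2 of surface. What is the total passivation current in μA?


I = i_pass * A, then convert A → μA (×10^6)
I = 4.983×10^-5 * 47 * 10^6 = 2342.01 μA

2342.01 μA


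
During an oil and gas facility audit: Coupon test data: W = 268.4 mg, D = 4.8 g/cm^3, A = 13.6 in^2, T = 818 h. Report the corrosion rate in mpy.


Apply the mpy weight-loss relation: CR = 534 * W / (D * A * T)
Numerator: 534 * 268.4 = 143325.6
Denominator: 4.8 * 13.6 * 818 = 53399.04
CR = 143325.6 / 53399.04 = 2.68405 mpy

2.68405 mpy


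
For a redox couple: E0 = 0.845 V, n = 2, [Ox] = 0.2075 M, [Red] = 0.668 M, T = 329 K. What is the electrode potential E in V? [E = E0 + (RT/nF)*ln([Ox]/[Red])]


Apply the Nernst equation: E = E0 + (RT/nF)*ln([Ox]/[Red])
Step 1: RT/nF = 8.314*329/(2*96485) = 0.01417477 V
Step 2: [Ox]/[Red] = 0.2075/0.668 = 0.310629
Step 3: ln(0.310629) = -1.169156
Step 4: correction = 0.01417477 * -1.169156 = -0.0166 V
E = 0.845 + -0.0166 = 0.8284 V

0.8284 V


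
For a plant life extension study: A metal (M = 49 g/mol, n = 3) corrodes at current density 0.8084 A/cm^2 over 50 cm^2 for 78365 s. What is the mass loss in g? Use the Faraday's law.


Apply Faraday's law: m = i*A*t*M / (n*F)
Total charge passed Q = i*A*t = 0.8084*50*78365 = 3167513.3 C
m = Q*M/(n*F) = 3167513.3*49/(3*96485) = 536.20822 g

536.20822 g


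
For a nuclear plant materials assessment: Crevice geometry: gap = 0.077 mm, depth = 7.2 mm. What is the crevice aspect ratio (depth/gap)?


Aspect ratio = depth / gap
Ratio = 7.2 / 0.077 = 93.5

93.5


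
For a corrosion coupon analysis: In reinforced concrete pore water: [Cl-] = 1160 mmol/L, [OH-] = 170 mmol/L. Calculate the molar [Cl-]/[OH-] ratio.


Threshold parameter = [Cl-] / [OH-] (molar basis; both in mmol/L, so units cancel)
Ratio = 1160 / 170 = 6.82

6.82


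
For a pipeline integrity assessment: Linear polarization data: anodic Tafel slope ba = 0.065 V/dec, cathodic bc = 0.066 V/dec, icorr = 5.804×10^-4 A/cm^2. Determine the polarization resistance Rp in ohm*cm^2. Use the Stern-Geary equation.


Apply the Stern-Geary equation: Rp = ba*bc / (2.303*icorr*(ba+bc))
ba*bc = 0.065*0.066 = 0.00429
ba+bc = 0.131; 2.303*icorr*(ba+bc) = 2.303*5.804×10^-4*0.131 = 1.7510262×10^-4
Rp = 0.00429 / 1.7510262×10^-4 = 24.5 ohm*cm^2

24.5 ohm*cm^2


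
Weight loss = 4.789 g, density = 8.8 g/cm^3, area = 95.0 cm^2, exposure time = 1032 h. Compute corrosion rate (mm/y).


Apply the mm/y weight-loss relation: CR = 87600 * W / (D * A * T)
Numerator: 87600 * 4.789 = 419516.4
Denominator: 8.8 * 95.0 * 1032 = 862752.0
CR = 419516.4 / 862752.0 = 0.4863 mm/y

0.4863 mm/y


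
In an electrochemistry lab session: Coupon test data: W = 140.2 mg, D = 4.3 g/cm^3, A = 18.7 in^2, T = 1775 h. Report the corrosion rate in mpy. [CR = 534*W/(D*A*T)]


Apply the mpy weight-loss relation: CR = 534 * W / (D * A * T)
Numerator: 534 * 140.2 = 74866.8
Denominator: 4.3 * 18.7 * 1775 = 142727.75
CR = 74866.8 / 142727.75 = 0.525 mpy

0.525 mpy


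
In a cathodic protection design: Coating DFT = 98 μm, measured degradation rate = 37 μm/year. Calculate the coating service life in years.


Service life = thickness / degradation rate
Life = 98 / 37 = 2.6 years

2.6 years


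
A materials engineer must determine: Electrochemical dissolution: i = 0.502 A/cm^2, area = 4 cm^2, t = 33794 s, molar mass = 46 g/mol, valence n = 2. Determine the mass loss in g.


Apply Faraday's law: m = i*A*t*M / (n*F)
Total charge passed Q = i*A*t = 0.502*4*33794 = 67858.352 C
m = Q*M/(n*F) = 67858.352*46/(2*96485) = 16.176 g

16.176 g


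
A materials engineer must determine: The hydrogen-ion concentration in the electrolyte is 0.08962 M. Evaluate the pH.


pH = −log10[H+]
pH = −log10(0.08962) = 1.05

1.05


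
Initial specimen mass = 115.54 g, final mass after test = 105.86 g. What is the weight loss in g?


Weight loss = initial − final
WL = 115.54 − 105.86 = 9.68 g

9.68 g


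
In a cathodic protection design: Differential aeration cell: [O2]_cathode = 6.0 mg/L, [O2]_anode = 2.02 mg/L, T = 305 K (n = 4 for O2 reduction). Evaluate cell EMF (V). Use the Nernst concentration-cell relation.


Apply the Nernst concentration-cell relation: E = (RT/nF)*ln(C_cathode/C_anode)
RT/nF = 8.314*305/(4*96485) = 0.00657037 V
ln(6.0/2.02) = 1.08866
E = 0.00657037 * 1.08866 = 0.00715 V

0.00715 V


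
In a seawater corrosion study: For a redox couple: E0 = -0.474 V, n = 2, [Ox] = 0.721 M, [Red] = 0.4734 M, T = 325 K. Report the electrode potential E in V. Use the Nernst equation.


Apply the Nernst equation: E = E0 + (RT/nF)*ln([Ox]/[Red])
Step 1: RT/nF = 8.314*325/(2*96485) = 0.01400244 V
Step 2: [Ox]/[Red] = 0.721/0.4734 = 1.523025
Step 3: ln(1.523025) = 0.420698
Step 4: correction = 0.01400244 * 0.420698 = 0.0059 V
E = -0.474 + 0.0059 = -0.4681 V

-0.4681 V


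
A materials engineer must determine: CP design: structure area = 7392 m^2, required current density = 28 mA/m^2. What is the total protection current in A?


I = area * current density, then convert mA → A (÷1000)
I = 7392 * 28 / 1000 = 206.98 A

206.98 A


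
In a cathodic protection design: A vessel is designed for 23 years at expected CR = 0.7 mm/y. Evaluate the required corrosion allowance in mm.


Corrosion allowance = CR × design life
CA = 0.7 * 23 = 16.1 mm

16.1 mm


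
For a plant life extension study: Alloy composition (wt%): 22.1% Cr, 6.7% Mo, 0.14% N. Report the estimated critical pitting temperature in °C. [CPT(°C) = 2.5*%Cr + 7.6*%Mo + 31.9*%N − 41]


Apply the ASTM G48 empirical CPT estimate: CPT(°C) = 2.5*%Cr + 7.6*%Mo + 31.9*%N − 41
2.5*22.1 = 55.25; 7.6*6.7 = 50.92; 31.9*0.14 = 4.466
CPT = 55.25 + 50.92 + 4.466 − 41 = 69.636 °C
Rounded to 0.1 °C: CPT ≈ 69.6 °C

69.6 °C


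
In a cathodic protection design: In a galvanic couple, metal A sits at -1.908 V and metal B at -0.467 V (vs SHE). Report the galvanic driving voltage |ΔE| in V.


Driving voltage is the absolute potential difference.
|ΔE| = |-1.908 − (-0.467)| = 1.441 V

1.441 V


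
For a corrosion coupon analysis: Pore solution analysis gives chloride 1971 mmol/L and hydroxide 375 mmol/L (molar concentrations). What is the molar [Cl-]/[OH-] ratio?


Threshold parameter = [Cl-] / [OH-] (molar basis; both in mmol/L, so units cancel)
Ratio = 1971 / 375 = 5.26

5.26


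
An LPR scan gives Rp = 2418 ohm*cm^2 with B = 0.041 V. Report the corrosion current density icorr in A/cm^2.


Apply the Stern-Geary relation: icorr = B / Rp
icorr = 0.041 / 2418 = 1.696×10^-5 A/cm^2

1.696×10^-5 A/cm^2


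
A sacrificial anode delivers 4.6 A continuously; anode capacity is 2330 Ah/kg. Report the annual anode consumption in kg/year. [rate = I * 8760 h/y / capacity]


Annual consumption = current * hours per year / capacity
Rate = 4.6 * 8760 / 2330 = 17.3 kg/year

17.3 kg/year


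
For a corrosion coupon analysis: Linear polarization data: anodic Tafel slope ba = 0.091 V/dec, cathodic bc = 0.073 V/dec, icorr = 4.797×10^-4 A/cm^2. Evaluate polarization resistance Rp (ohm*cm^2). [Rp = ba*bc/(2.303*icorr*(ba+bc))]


Apply the Stern-Geary equation: Rp = ba*bc / (2.303*icorr*(ba+bc))
ba*bc = 0.091*0.073 = 0.006643
ba+bc = 0.164; 2.303*icorr*(ba+bc) = 2.303*4.797×10^-4*0.164 = 1.8117885×10^-4
Rp = 0.006643 / 1.8117885×10^-4 = 36.7 ohm*cm^2

36.7 ohm*cm^2


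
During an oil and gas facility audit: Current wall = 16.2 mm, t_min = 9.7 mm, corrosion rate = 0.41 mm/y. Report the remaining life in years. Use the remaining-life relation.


Apply the remaining-life relation: RL = (t_current − t_min) / CR
RL = (16.2 − 9.7) / 0.41 = 6.5 / 0.41 = 15.9 years

15.9 years


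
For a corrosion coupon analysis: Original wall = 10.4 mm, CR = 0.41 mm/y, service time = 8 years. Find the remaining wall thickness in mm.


Remaining wall = original − CR × time
t = 10.4 − 0.41*8 = 10.4 − 3.28 = 7.12 mm

7.12 mm


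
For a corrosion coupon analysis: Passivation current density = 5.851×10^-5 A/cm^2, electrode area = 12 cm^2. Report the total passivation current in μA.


I = i_pass * A, then convert A → μA (×10^6)
I = 5.851×10^-5 * 12 * 10^6 = 702.12 μA

702.12 μA


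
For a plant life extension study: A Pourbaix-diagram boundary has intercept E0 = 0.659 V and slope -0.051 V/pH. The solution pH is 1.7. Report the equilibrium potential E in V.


Apply the Pourbaix line equation: E = E0 + slope*pH
E = 0.659 + (-0.051)*1.7 = 0.659 + (-0.0867) = 0.5723 V
Rounded to 4 decimal places: E = 0.5723 V

0.5723 V


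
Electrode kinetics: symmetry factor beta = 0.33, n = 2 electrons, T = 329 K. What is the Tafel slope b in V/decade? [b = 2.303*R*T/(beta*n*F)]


Apply the Tafel slope relation: b = 2.303*R*T/(beta*n*F)
Numerator: 2.303 * 8.314 * 329 = 6299.41
Denominator: 0.33 * 2 * 96485 = 63680.1
b = 6299.41 / 63680.1 = 0.099 V/decade

0.099 V/decade


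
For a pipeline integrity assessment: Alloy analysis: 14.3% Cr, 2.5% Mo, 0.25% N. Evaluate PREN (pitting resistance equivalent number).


Apply the PREN formula: PREN = Cr + 3.3*Mo + 16*N
PREN = 14.3 + 3.3*2.5 + 16*0.25
PREN = 14.3 + 8.25 + 4.0 = 26.55

26.55


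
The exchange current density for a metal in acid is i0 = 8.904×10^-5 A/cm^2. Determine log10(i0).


i0 = 8.904×10^-5 A/cm^2
log10(i0) = -4.05

-4.05


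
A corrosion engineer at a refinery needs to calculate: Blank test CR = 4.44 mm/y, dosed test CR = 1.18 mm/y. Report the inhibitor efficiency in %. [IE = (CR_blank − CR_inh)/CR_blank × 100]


Apply the inhibitor-efficiency definition: IE = (CR_blank − CR_inh)/CR_blank × 100
IE = (4.44 − 1.18) / 4.44 × 100
IE = 3.26 / 4.44 × 100 = 73.4 %

73.4 %


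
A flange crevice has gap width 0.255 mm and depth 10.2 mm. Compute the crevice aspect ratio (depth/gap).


Aspect ratio = depth / gap
Ratio = 10.2 / 0.255 = 40.0

40.0


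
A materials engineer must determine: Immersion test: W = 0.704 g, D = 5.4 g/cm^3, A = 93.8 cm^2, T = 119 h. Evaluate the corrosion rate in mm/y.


Apply the mm/y weight-loss relation: CR = 87600 * W / (D * A * T)
Numerator: 87600 * 0.704 = 61670.4
Denominator: 5.4 * 93.8 * 119 = 60275.88
CR = 61670.4 / 60275.88 = 1.023136 mm/y

1.023136 mm/y


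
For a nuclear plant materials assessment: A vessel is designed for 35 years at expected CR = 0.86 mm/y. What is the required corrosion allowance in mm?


Corrosion allowance = CR × design life
CA = 0.86 * 35 = 30.1 mm

30.1 mm


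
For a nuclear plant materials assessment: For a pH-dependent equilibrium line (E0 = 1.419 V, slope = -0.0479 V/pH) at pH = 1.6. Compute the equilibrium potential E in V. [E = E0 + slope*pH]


Apply the Pourbaix line equation: E = E0 + slope*pH
E = 1.419 + (-0.0479)*1.6 = 1.419 + (-0.07664) = 1.34236 V
Rounded to 3 decimal places: E = 1.342 V

1.342 V


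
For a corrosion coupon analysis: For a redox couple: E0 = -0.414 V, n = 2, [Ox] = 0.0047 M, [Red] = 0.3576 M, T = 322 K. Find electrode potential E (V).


Apply the Nernst equation: E = E0 + (RT/nF)*ln([Ox]/[Red])
Step 1: RT/nF = 8.314*322/(2*96485) = 0.01387318 V
Step 2: [Ox]/[Red] = 0.0047/0.3576 = 0.013143
Step 3: ln(0.013143) = -4.331866
Step 4: correction = 0.01387318 * -4.331866 = -0.06 V
E = -0.414 + -0.06 = -0.474 V

-0.474 V


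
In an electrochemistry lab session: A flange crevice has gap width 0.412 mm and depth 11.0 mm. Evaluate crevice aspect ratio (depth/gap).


Aspect ratio = depth / gap
Ratio = 11.0 / 0.412 = 26.7

26.7


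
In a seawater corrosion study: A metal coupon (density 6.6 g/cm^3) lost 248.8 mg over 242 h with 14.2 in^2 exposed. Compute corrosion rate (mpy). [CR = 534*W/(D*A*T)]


Apply the mpy weight-loss relation: CR = 534 * W / (D * A * T)
Numerator: 534 * 248.8 = 132859.2
Denominator: 6.6 * 14.2 * 242 = 22680.24
CR = 132859.2 / 22680.24 = 5.8579 mpy

5.8579 mpy


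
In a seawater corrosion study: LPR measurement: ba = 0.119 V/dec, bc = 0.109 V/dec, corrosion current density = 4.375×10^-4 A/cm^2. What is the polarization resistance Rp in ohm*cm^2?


Apply the Stern-Geary equation: Rp = ba*bc / (2.303*icorr*(ba+bc))
ba*bc = 0.119*0.109 = 0.012971
ba+bc = 0.228; 2.303*icorr*(ba+bc) = 2.303*4.375×10^-4*0.228 = 2.2972425×10^-4
Rp = 0.012971 / 2.2972425×10^-4 = 56.46 ohm*cm^2

56.46 ohm*cm^2


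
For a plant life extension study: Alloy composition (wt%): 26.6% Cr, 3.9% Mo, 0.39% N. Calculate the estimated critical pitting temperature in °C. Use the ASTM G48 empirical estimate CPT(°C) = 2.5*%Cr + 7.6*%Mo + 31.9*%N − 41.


Apply the ASTM G48 empirical CPT estimate: CPT(°C) = 2.5*%Cr + 7.6*%Mo + 31.9*%N − 41
2.5*26.6 = 66.5; 7.6*3.9 = 29.64; 31.9*0.39 = 12.441
CPT = 66.5 + 29.64 + 12.441 − 41 = 67.581 °C
Rounded to 0.1 °C: CPT ≈ 67.6 °C

67.6 °C


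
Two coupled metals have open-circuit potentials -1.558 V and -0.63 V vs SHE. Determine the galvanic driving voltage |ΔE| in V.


Driving voltage is the absolute potential difference.
|ΔE| = |-1.558 − (-0.63)| = 0.928 V

0.928 V


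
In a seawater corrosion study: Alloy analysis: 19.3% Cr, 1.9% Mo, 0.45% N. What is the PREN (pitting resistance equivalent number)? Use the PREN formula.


Apply the PREN formula: PREN = Cr + 3.3*Mo + 16*N
PREN = 19.3 + 3.3*1.9 + 16*0.45
PREN = 19.3 + 6.27 + 7.2 = 32.77

32.77


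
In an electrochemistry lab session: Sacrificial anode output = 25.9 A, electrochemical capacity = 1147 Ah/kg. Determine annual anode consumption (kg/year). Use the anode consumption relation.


Annual consumption = current * hours per year / capacity
Rate = 25.9 * 8760 / 1147 = 197.8 kg/year

197.8 kg/year


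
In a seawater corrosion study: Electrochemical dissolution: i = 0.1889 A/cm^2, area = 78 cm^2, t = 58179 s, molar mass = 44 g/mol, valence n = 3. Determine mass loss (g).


Apply Faraday's law: m = i*A*t*M / (n*F)
Total charge passed Q = i*A*t = 0.1889*78*58179 = 857221.0218 C
m = Q*M/(n*F) = 857221.0218*44/(3*96485) = 130.306 g

130.306 g


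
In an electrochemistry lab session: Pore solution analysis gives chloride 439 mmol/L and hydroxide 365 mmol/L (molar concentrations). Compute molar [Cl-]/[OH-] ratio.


Threshold parameter = [Cl-] / [OH-] (molar basis; both in mmol/L, so units cancel)
Ratio = 439 / 365 = 1.2

1.2


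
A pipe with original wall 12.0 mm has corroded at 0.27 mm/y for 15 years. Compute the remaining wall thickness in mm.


Remaining wall = original − CR × time
t = 12.0 − 0.27*15 = 12.0 − 4.05 = 7.95 mm

7.95 mm


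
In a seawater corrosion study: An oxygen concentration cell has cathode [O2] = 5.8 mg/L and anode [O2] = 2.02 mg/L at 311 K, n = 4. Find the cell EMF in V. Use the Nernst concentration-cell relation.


Apply the Nernst concentration-cell relation: E = (RT/nF)*ln(C_cathode/C_anode)
RT/nF = 8.314*311/(4*96485) = 0.00669963 V
ln(5.8/2.02) = 1.05476
E = 0.00669963 * 1.05476 = 0.00707 V

0.00707 V


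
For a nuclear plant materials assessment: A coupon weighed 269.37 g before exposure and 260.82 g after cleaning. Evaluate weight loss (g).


Weight loss = initial − final
WL = 269.37 − 260.82 = 8.55 g

8.55 g


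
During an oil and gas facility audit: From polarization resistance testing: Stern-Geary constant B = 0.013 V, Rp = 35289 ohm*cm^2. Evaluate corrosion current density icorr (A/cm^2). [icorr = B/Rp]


Apply the Stern-Geary relation: icorr = B / Rp
icorr = 0.013 / 35289 = 3.684×10^-7 A/cm^2

3.684×10^-7 A/cm^2
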